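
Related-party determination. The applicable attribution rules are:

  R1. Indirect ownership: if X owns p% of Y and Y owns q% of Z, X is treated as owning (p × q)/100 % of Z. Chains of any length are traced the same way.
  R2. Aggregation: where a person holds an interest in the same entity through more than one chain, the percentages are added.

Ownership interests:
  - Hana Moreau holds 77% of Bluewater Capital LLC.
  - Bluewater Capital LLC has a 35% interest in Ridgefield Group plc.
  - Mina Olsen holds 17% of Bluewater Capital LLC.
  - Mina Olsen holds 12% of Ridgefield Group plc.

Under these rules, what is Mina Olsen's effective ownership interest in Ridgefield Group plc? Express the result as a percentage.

17.95%

Chain via Bluewater Capital LLC (R1): 17% × 35% = 5.95% of Ridgefield Group plc.
Direct interest in Ridgefield Group plc: 12%.
Aggregating (R2): 5.95% + 12% = 17.95%.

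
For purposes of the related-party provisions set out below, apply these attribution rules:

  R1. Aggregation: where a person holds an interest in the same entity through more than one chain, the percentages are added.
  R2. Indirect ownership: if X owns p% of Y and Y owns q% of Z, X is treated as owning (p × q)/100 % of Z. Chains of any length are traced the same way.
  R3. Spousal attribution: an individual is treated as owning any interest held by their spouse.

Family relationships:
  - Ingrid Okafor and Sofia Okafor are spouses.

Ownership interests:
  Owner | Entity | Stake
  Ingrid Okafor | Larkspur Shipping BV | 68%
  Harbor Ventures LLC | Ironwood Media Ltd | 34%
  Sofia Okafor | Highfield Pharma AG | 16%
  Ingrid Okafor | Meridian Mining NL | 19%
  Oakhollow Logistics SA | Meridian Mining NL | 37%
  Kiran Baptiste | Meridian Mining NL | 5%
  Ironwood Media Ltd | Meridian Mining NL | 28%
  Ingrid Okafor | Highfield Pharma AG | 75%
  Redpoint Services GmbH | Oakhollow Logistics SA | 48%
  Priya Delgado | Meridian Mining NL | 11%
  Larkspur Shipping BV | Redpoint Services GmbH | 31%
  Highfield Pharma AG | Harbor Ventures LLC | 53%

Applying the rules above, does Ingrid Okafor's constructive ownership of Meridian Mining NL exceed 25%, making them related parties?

Yes

By spousal attribution (R3), Ingrid Okafor is treated as also owning Sofia Okafor's interest in Highfield Pharma AG, giving 75% + 16% = 91%.
Chain via Highfield Pharma AG → Harbor Ventures LLC → Ironwood Media Ltd (R2): 91% × 53% × 34% × 28% = 4.591496% of Meridian Mining NL.
Chain via Larkspur Shipping BV → Redpoint Services GmbH → Oakhollow Logistics SA (R2): 68% × 31% × 48% × 37% = 3.743808% of Meridian Mining NL.
Direct interest in Meridian Mining NL: 19%.
Aggregating (R1): 4.591496% + 3.743808% + 19% = 27.335304%.
27.335304% exceeds the 25% threshold, so Ingrid is a related party to Meridian Mining NL.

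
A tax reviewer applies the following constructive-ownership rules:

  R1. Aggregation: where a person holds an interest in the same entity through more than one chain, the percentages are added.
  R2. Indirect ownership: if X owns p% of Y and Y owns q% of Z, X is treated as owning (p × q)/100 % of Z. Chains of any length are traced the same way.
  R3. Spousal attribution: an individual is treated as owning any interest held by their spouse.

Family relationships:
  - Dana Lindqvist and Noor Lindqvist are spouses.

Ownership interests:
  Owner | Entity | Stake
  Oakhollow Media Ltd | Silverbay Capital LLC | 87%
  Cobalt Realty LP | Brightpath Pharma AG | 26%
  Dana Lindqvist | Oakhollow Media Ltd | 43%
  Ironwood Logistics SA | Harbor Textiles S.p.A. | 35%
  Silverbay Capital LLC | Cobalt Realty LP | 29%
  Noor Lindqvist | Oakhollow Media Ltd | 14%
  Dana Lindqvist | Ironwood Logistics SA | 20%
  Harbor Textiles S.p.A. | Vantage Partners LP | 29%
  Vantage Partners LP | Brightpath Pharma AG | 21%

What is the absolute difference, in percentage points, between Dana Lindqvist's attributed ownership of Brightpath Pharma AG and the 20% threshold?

15.834614

By spousal attribution (R3), Dana Lindqvist is treated as also owning Noor Lindqvist's interest in Oakhollow Media Ltd, giving 43% + 14% = 57%.
Chain via Oakhollow Media Ltd → Silverbay Capital LLC → Cobalt Realty LP (R2): 57% × 87% × 29% × 26% = 3.739086% of Brightpath Pharma AG.
Chain via Ironwood Logistics SA → Harbor Textiles S.p.A. → Vantage Partners LP (R2): 20% × 35% × 29% × 21% = 0.4263% of Brightpath Pharma AG.
Aggregating (R1): 3.739086% + 0.4263% = 4.165386%.
4.165386% falls short of the 20% threshold by 15.834614 percentage points.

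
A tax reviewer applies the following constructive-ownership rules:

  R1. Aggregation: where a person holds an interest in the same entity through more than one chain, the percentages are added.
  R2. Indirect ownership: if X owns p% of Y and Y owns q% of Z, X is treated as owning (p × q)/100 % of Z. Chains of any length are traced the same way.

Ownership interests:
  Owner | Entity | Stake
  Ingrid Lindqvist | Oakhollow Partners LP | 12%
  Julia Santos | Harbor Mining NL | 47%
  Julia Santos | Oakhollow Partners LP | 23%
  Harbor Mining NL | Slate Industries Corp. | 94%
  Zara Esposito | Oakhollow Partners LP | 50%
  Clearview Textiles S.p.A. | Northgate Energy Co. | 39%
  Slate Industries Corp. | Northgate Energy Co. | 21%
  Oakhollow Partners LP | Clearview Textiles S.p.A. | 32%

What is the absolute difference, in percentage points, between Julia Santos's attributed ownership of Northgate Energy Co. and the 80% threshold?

Chain via Harbor Mining NL → Slate Industries Corp. (R2): 47% × 94% × 21% = 9.2778% of Northgate Energy Co.
Chain via Oakhollow Partners LP → Clearview Textiles S.p.A. (R2): 23% × 32% × 39% = 2.8704% of Northgate Energy Co.
Aggregating (R1): 9.2778% + 2.8704% = 12.1482%.
12.1482% falls short of the 80% threshold by 67.8518 percentage points.

67.8518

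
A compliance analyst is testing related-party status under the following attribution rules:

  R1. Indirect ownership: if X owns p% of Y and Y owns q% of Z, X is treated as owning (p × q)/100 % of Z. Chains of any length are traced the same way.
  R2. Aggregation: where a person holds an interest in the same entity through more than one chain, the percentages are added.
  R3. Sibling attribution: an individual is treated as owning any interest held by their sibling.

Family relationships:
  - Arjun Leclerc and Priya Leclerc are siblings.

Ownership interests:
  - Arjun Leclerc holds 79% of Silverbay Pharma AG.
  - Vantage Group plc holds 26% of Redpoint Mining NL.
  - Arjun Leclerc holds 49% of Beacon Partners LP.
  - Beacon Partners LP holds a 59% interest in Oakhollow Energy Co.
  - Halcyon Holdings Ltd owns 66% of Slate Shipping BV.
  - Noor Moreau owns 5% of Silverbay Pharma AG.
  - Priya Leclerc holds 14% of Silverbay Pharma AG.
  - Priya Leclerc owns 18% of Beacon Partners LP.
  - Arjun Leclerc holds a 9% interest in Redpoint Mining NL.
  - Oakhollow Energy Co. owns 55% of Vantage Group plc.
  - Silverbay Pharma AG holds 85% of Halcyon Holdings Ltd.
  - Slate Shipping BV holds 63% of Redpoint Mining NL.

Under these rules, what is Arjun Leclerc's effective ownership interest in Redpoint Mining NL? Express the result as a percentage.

47.52178%

By sibling attribution (R3), Arjun Leclerc is treated as also owning Priya Leclerc's interest in Silverbay Pharma AG, giving 79% + 14% = 93%.
By sibling attribution (R3), Arjun Leclerc is treated as also owning Priya Leclerc's interest in Beacon Partners LP, giving 49% + 18% = 67%.
Chain via Silverbay Pharma AG → Halcyon Holdings Ltd → Slate Shipping BV (R1): 93% × 85% × 66% × 63% = 32.86899% of Redpoint Mining NL.
Chain via Beacon Partners LP → Oakhollow Energy Co. → Vantage Group plc (R1): 67% × 59% × 55% × 26% = 5.65279% of Redpoint Mining NL.
Direct interest in Redpoint Mining NL: 9%.
Aggregating (R2): 32.86899% + 5.65279% + 9% = 47.52178%.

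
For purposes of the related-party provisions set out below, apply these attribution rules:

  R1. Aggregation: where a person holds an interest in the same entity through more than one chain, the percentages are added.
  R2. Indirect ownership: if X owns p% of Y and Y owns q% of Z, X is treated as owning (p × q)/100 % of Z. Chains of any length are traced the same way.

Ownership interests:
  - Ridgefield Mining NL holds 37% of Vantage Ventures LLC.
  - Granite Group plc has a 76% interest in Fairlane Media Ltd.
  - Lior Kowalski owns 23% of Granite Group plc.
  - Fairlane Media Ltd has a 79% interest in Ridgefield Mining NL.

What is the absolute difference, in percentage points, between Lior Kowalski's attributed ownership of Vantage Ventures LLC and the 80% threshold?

Chain via Granite Group plc → Fairlane Media Ltd → Ridgefield Mining NL (R2): 23% × 76% × 79% × 37% = 5.109404% of Vantage Ventures LLC.
5.109404% falls short of the 80% threshold by 74.890596 percentage points.

74.890596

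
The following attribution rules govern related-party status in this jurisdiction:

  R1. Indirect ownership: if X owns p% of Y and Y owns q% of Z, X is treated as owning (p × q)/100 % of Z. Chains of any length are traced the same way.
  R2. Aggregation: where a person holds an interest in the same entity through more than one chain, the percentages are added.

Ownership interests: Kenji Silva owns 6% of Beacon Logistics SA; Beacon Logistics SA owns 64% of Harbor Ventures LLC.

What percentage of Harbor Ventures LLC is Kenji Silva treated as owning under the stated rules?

Chain via Beacon Logistics SA (R1): 6% × 64% = 3.84% of Harbor Ventures LLC.

3.84%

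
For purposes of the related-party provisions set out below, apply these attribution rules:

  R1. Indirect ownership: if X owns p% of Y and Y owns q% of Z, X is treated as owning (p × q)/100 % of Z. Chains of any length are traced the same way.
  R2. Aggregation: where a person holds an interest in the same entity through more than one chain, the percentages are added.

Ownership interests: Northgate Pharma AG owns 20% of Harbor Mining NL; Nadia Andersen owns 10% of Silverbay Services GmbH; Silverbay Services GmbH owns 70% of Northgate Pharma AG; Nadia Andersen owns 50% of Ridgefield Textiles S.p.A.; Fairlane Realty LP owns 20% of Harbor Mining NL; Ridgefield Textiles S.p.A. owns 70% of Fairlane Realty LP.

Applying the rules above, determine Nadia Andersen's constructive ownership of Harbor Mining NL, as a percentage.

8.4%

Chain via Silverbay Services GmbH → Northgate Pharma AG (R1): 10% × 70% × 20% = 1.4% of Harbor Mining NL.
Chain via Ridgefield Textiles S.p.A. → Fairlane Realty LP (R1): 50% × 70% × 20% = 7% of Harbor Mining NL.
Aggregating (R2): 1.4% + 7% = 8.4%.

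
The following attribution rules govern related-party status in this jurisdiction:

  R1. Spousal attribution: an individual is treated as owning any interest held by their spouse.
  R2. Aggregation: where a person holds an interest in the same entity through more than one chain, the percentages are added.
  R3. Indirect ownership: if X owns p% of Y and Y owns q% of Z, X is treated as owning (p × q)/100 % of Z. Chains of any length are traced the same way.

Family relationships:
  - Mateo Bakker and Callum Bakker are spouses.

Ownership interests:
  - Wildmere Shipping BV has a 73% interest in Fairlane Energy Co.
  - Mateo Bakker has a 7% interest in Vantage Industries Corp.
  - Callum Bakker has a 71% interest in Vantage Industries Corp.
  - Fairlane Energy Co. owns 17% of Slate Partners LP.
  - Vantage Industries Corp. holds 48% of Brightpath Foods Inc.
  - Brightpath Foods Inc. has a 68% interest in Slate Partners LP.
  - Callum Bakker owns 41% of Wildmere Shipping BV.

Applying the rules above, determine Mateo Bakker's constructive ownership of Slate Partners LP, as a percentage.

By spousal attribution (R1), Mateo Bakker is treated as also owning Callum Bakker's interest in Vantage Industries Corp, giving 7% + 71% = 78%.
By spousal attribution (R1), Mateo Bakker is treated as owning Callum Bakker's 41% interest in Wildmere Shipping BV.
Chain via Vantage Industries Corp. → Brightpath Foods Inc. (R3): 78% × 48% × 68% = 25.4592% of Slate Partners LP.
Chain via Wildmere Shipping BV → Fairlane Energy Co. (R3): 41% × 73% × 17% = 5.0881% of Slate Partners LP.
Aggregating (R2): 25.4592% + 5.0881% = 30.5473%.

30.5473%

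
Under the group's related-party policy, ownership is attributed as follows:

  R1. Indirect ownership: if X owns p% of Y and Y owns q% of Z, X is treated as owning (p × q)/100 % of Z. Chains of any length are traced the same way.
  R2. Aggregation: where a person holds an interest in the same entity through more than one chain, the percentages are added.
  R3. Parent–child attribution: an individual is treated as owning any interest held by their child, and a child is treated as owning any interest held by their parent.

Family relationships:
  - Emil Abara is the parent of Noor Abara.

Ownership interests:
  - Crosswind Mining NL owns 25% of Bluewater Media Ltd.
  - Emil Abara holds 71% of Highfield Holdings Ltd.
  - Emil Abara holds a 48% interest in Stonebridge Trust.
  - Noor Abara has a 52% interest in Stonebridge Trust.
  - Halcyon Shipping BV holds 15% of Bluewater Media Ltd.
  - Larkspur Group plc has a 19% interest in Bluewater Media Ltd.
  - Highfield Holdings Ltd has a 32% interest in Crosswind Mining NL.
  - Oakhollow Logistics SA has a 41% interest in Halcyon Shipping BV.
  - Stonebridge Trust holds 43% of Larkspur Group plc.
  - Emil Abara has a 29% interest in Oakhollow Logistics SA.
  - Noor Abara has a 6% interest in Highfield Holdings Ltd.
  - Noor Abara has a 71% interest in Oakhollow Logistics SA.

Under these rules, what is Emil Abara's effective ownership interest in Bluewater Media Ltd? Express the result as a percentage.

20.48%

By parent–child attribution (R3), Emil Abara is treated as also owning Noor Abara's interest in Highfield Holdings Ltd, giving 71% + 6% = 77%.
By parent–child attribution (R3), Emil Abara is treated as also owning Noor Abara's interest in Stonebridge Trust, giving 48% + 52% = 100%.
By parent–child attribution (R3), Emil Abara is treated as also owning Noor Abara's interest in Oakhollow Logistics SA, giving 29% + 71% = 100%.
Chain via Highfield Holdings Ltd → Crosswind Mining NL (R1): 77% × 32% × 25% = 6.16% of Bluewater Media Ltd.
Chain via Stonebridge Trust → Larkspur Group plc (R1): 100% × 43% × 19% = 8.17% of Bluewater Media Ltd.
Chain via Oakhollow Logistics SA → Halcyon Shipping BV (R1): 100% × 41% × 15% = 6.15% of Bluewater Media Ltd.
Aggregating (R2): 6.16% + 8.17% + 6.15% = 20.48%.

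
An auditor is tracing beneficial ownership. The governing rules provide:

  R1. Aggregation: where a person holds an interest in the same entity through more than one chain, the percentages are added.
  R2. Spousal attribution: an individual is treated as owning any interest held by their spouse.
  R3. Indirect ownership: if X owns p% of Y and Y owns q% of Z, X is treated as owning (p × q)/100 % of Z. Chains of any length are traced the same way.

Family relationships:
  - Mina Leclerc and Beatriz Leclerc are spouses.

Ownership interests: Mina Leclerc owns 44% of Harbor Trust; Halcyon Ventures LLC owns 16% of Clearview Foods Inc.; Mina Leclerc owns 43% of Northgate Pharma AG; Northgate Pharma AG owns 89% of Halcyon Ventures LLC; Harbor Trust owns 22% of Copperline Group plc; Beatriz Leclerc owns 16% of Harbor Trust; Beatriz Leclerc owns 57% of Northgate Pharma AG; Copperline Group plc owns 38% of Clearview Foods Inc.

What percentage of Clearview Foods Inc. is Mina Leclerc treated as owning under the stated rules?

19.256%

By spousal attribution (R2), Mina Leclerc is treated as also owning Beatriz Leclerc's interest in Northgate Pharma AG, giving 43% + 57% = 100%.
By spousal attribution (R2), Mina Leclerc is treated as also owning Beatriz Leclerc's interest in Harbor Trust, giving 44% + 16% = 60%.
Chain via Northgate Pharma AG → Halcyon Ventures LLC (R3): 100% × 89% × 16% = 14.24% of Clearview Foods Inc.
Chain via Harbor Trust → Copperline Group plc (R3): 60% × 22% × 38% = 5.016% of Clearview Foods Inc.
Aggregating (R1): 14.24% + 5.016% = 19.256%.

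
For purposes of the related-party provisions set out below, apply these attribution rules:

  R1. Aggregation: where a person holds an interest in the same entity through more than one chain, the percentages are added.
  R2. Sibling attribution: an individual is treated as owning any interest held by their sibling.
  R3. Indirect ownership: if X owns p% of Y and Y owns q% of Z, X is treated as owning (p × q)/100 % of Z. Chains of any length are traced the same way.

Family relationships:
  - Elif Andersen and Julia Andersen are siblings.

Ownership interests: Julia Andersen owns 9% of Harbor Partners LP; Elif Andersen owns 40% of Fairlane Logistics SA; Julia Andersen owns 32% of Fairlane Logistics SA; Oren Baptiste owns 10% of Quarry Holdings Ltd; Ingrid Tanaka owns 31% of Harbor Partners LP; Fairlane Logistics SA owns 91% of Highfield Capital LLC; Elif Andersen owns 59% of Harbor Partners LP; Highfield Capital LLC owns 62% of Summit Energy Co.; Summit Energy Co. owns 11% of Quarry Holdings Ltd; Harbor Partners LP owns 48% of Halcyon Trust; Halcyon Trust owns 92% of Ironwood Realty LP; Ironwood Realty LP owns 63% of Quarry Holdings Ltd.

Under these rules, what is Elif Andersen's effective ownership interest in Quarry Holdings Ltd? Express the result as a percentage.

By sibling attribution (R2), Elif Andersen is treated as also owning Julia Andersen's interest in Harbor Partners LP, giving 59% + 9% = 68%.
By sibling attribution (R2), Elif Andersen is treated as also owning Julia Andersen's interest in Fairlane Logistics SA, giving 40% + 32% = 72%.
Chain via Harbor Partners LP → Halcyon Trust → Ironwood Realty LP (R3): 68% × 48% × 92% × 63% = 18.918144% of Quarry Holdings Ltd.
Chain via Fairlane Logistics SA → Highfield Capital LLC → Summit Energy Co. (R3): 72% × 91% × 62% × 11% = 4.468464% of Quarry Holdings Ltd.
Aggregating (R1): 18.918144% + 4.468464% = 23.386608%.

23.386608%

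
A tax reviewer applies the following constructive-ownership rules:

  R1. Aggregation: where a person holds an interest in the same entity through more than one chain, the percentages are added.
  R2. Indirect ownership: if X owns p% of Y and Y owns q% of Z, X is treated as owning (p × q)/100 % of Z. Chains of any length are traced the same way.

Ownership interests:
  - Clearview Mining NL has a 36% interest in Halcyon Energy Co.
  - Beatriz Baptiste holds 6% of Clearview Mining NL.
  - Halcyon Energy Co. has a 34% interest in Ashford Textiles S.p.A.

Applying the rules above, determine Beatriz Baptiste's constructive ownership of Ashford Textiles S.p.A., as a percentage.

0.7344%

Chain via Clearview Mining NL → Halcyon Energy Co. (R2): 6% × 36% × 34% = 0.7344% of Ashford Textiles S.p.A.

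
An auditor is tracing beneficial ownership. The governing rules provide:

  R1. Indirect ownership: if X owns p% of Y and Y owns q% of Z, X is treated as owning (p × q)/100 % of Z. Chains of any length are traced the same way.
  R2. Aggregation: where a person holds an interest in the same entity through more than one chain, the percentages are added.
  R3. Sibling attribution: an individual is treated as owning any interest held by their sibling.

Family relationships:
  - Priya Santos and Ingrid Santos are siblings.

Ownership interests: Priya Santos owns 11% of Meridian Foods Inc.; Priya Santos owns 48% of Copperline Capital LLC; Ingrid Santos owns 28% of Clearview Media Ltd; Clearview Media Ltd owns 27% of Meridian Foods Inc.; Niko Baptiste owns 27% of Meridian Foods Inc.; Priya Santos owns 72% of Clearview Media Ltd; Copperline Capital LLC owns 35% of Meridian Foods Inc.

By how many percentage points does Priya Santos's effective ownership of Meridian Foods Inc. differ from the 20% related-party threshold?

34.8

By sibling attribution (R3), Priya Santos is treated as also owning Ingrid Santos's interest in Clearview Media Ltd, giving 72% + 28% = 100%.
Chain via Clearview Media Ltd (R1): 100% × 27% = 27% of Meridian Foods Inc.
Chain via Copperline Capital LLC (R1): 48% × 35% = 16.8% of Meridian Foods Inc.
Direct interest in Meridian Foods Inc: 11%.
Aggregating (R2): 27% + 16.8% + 11% = 54.8%.
54.8% exceeds the 20% threshold by 34.8 percentage points.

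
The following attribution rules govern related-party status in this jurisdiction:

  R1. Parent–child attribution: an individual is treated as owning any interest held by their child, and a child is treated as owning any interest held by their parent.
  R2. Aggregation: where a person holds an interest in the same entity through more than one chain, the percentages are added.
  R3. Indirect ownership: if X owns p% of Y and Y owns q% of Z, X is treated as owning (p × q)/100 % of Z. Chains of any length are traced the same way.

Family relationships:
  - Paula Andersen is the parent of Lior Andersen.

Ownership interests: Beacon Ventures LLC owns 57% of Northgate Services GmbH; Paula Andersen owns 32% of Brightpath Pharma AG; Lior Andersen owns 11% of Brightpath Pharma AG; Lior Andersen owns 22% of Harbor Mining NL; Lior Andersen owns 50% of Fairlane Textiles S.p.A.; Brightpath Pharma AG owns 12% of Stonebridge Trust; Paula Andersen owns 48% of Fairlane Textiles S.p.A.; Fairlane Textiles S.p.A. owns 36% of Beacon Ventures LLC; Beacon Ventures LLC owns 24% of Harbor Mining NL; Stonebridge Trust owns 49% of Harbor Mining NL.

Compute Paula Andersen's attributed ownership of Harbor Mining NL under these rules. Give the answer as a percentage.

By parent–child attribution (R1), Paula Andersen is treated as also owning Lior Andersen's interest in Brightpath Pharma AG, giving 32% + 11% = 43%.
By parent–child attribution (R1), Paula Andersen is treated as also owning Lior Andersen's interest in Fairlane Textiles S.p.A, giving 48% + 50% = 98%.
By parent–child attribution (R1), Paula Andersen is treated as owning Lior Andersen's 22% interest in Harbor Mining NL.
Chain via Brightpath Pharma AG → Stonebridge Trust (R3): 43% × 12% × 49% = 2.5284% of Harbor Mining NL.
Chain via Fairlane Textiles S.p.A. → Beacon Ventures LLC (R3): 98% × 36% × 24% = 8.4672% of Harbor Mining NL.
Direct interest in Harbor Mining NL: 22%.
Aggregating (R2): 2.5284% + 8.4672% + 22% = 32.9956%.

32.9956%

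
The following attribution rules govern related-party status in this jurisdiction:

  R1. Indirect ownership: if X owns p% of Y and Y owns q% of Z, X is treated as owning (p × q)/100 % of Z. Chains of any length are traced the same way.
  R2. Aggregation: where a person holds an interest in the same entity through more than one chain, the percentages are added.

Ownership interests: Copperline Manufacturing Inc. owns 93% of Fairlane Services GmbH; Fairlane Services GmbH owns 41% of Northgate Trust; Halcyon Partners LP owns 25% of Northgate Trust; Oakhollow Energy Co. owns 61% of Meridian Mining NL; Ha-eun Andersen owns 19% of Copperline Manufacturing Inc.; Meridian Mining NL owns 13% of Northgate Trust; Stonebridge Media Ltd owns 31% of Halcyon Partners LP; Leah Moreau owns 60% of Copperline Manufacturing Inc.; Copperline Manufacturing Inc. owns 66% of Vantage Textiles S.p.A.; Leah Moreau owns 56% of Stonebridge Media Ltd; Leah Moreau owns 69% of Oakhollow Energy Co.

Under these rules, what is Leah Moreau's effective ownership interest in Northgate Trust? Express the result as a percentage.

32.6897%

Chain via Copperline Manufacturing Inc. → Fairlane Services GmbH (R1): 60% × 93% × 41% = 22.878% of Northgate Trust.
Chain via Oakhollow Energy Co. → Meridian Mining NL (R1): 69% × 61% × 13% = 5.4717% of Northgate Trust.
Chain via Stonebridge Media Ltd → Halcyon Partners LP (R1): 56% × 31% × 25% = 4.34% of Northgate Trust.
Aggregating (R2): 22.878% + 5.4717% + 4.34% = 32.6897%.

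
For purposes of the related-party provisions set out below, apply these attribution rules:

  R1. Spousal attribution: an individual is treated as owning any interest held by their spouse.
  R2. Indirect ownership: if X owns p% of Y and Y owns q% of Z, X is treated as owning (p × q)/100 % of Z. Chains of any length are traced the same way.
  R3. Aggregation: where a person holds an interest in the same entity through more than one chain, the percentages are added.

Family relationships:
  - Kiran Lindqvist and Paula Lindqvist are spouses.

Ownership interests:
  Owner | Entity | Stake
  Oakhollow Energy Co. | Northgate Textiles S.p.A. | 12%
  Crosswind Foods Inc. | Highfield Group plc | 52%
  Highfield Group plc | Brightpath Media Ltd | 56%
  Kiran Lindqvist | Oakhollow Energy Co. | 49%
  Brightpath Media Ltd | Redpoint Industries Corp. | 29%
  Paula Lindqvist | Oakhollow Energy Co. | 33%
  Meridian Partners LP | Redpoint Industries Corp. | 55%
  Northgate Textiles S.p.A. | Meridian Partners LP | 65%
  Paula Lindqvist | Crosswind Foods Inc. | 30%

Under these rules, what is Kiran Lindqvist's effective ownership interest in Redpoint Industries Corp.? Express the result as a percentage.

6.05124%

By spousal attribution (R1), Kiran Lindqvist is treated as also owning Paula Lindqvist's interest in Oakhollow Energy Co, giving 49% + 33% = 82%.
By spousal attribution (R1), Kiran Lindqvist is treated as owning Paula Lindqvist's 30% interest in Crosswind Foods Inc.
Chain via Oakhollow Energy Co. → Northgate Textiles S.p.A. → Meridian Partners LP (R2): 82% × 12% × 65% × 55% = 3.5178% of Redpoint Industries Corp.
Chain via Crosswind Foods Inc. → Highfield Group plc → Brightpath Media Ltd (R2): 30% × 52% × 56% × 29% = 2.53344% of Redpoint Industries Corp.
Aggregating (R3): 3.5178% + 2.53344% = 6.05124%.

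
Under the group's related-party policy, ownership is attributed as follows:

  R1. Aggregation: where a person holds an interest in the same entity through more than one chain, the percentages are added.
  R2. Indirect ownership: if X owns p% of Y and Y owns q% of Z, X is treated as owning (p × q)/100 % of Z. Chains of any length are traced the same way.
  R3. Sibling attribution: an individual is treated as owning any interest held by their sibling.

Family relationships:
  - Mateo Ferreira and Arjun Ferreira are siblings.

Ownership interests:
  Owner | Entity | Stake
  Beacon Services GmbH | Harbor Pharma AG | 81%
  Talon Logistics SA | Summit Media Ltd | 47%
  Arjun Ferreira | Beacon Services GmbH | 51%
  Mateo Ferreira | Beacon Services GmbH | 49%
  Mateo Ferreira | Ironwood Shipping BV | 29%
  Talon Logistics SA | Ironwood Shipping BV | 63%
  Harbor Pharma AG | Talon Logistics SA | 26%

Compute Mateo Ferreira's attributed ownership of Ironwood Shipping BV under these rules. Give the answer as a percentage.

By sibling attribution (R3), Mateo Ferreira is treated as also owning Arjun Ferreira's interest in Beacon Services GmbH, giving 49% + 51% = 100%.
Chain via Beacon Services GmbH → Harbor Pharma AG → Talon Logistics SA (R2): 100% × 81% × 26% × 63% = 13.2678% of Ironwood Shipping BV.
Direct interest in Ironwood Shipping BV: 29%.
Aggregating (R1): 13.2678% + 29% = 42.2678%.

42.2678%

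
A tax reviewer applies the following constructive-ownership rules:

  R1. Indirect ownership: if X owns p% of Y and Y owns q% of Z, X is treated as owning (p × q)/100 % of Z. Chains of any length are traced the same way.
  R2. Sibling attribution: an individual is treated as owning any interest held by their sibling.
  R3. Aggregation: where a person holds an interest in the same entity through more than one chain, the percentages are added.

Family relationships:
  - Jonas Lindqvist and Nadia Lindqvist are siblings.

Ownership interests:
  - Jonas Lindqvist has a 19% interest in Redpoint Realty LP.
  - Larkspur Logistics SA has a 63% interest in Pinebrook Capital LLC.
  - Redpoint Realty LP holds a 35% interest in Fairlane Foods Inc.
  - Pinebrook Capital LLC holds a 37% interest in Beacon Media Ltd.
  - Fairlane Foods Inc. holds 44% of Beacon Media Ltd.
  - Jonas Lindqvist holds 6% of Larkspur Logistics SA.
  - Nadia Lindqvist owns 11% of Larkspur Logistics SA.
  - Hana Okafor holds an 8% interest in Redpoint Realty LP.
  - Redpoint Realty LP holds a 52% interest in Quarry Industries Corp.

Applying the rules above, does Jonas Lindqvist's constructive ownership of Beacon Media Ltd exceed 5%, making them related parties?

Yes

By sibling attribution (R2), Jonas Lindqvist is treated as also owning Nadia Lindqvist's interest in Larkspur Logistics SA, giving 6% + 11% = 17%.
Chain via Larkspur Logistics SA → Pinebrook Capital LLC (R1): 17% × 63% × 37% = 3.9627% of Beacon Media Ltd.
Chain via Redpoint Realty LP → Fairlane Foods Inc. (R1): 19% × 35% × 44% = 2.926% of Beacon Media Ltd.
Aggregating (R3): 3.9627% + 2.926% = 6.8887%.
6.8887% exceeds the 5% threshold, so Jonas is a related party to Beacon Media Ltd.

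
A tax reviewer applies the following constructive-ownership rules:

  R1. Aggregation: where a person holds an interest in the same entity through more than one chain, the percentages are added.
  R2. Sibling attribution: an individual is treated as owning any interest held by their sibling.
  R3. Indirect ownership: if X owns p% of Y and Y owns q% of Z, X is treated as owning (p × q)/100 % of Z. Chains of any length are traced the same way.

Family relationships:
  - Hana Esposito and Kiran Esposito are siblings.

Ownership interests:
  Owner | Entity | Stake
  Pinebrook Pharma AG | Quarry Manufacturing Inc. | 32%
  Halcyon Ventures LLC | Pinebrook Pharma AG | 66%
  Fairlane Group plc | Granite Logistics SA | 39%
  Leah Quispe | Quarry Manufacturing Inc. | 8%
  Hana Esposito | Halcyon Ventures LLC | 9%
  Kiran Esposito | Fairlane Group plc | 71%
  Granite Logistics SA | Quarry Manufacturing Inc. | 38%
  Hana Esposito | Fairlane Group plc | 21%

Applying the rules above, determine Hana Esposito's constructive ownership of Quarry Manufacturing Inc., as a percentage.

15.5352%

By sibling attribution (R2), Hana Esposito is treated as also owning Kiran Esposito's interest in Fairlane Group plc, giving 21% + 71% = 92%.
Chain via Fairlane Group plc → Granite Logistics SA (R3): 92% × 39% × 38% = 13.6344% of Quarry Manufacturing Inc.
Chain via Halcyon Ventures LLC → Pinebrook Pharma AG (R3): 9% × 66% × 32% = 1.9008% of Quarry Manufacturing Inc.
Aggregating (R1): 13.6344% + 1.9008% = 15.5352%.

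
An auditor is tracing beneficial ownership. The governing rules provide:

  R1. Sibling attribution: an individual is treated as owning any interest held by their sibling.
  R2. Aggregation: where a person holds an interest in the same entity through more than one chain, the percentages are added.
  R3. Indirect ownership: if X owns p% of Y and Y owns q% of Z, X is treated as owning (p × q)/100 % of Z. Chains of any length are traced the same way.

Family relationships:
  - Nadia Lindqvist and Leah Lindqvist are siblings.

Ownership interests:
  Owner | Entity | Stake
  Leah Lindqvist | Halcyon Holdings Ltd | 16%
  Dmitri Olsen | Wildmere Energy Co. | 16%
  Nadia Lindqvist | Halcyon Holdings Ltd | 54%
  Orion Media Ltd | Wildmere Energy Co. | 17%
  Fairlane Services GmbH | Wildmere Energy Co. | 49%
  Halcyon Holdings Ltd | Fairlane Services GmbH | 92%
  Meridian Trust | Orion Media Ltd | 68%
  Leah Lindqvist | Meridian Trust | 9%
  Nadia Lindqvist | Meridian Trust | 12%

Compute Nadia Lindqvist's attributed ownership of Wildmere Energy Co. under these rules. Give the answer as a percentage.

By sibling attribution (R1), Nadia Lindqvist is treated as also owning Leah Lindqvist's interest in Halcyon Holdings Ltd, giving 54% + 16% = 70%.
By sibling attribution (R1), Nadia Lindqvist is treated as also owning Leah Lindqvist's interest in Meridian Trust, giving 12% + 9% = 21%.
Chain via Halcyon Holdings Ltd → Fairlane Services GmbH (R3): 70% × 92% × 49% = 31.556% of Wildmere Energy Co.
Chain via Meridian Trust → Orion Media Ltd (R3): 21% × 68% × 17% = 2.4276% of Wildmere Energy Co.
Aggregating (R2): 31.556% + 2.4276% = 33.9836%.

33.9836%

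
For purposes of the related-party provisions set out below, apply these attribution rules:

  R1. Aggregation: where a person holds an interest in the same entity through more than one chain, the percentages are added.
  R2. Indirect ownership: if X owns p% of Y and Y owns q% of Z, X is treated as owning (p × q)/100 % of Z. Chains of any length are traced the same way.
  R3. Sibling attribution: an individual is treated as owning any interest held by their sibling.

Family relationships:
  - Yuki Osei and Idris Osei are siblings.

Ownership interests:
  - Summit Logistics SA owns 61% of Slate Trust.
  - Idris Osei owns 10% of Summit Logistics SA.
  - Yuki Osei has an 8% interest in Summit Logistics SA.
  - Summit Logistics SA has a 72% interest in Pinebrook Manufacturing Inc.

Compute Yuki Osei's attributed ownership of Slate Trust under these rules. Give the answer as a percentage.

10.98%

By sibling attribution (R3), Yuki Osei is treated as also owning Idris Osei's interest in Summit Logistics SA, giving 8% + 10% = 18%.
Chain via Summit Logistics SA (R2): 18% × 61% = 10.98% of Slate Trust.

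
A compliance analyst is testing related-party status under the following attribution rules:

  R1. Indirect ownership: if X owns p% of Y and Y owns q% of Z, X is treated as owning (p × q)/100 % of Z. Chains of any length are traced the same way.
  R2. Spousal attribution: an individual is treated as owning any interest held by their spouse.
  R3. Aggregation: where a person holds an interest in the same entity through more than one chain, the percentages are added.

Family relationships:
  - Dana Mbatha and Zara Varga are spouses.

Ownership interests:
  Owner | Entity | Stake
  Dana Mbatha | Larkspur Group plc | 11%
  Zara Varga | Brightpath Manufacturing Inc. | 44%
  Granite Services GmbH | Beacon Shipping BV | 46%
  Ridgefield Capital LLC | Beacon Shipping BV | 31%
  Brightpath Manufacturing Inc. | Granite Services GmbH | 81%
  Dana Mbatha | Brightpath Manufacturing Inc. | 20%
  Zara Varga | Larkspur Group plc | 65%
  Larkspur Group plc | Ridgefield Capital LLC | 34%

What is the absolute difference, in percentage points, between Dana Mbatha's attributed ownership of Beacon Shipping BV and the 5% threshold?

26.8568

By spousal attribution (R2), Dana Mbatha is treated as also owning Zara Varga's interest in Brightpath Manufacturing Inc, giving 20% + 44% = 64%.
By spousal attribution (R2), Dana Mbatha is treated as also owning Zara Varga's interest in Larkspur Group plc, giving 11% + 65% = 76%.
Chain via Brightpath Manufacturing Inc. → Granite Services GmbH (R1): 64% × 81% × 46% = 23.8464% of Beacon Shipping BV.
Chain via Larkspur Group plc → Ridgefield Capital LLC (R1): 76% × 34% × 31% = 8.0104% of Beacon Shipping BV.
Aggregating (R3): 23.8464% + 8.0104% = 31.8568%.
31.8568% exceeds the 5% threshold by 26.8568 percentage points.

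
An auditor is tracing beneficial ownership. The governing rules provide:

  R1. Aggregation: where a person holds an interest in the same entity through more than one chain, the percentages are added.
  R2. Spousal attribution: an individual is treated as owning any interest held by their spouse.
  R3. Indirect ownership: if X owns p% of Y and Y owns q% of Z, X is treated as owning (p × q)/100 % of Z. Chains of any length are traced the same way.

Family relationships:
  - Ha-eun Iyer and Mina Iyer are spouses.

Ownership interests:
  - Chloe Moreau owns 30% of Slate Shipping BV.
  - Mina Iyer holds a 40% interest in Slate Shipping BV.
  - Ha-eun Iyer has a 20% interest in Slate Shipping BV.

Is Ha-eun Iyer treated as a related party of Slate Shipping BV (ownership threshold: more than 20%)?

By spousal attribution (R2), Ha-eun Iyer is treated as also owning Mina Iyer's interest in Slate Shipping BV, giving 20% + 40% = 60%.
Direct interest in Slate Shipping BV: 60%.
60% exceeds the 20% threshold, so Ha-eun is a related party to Slate Shipping BV.

Yes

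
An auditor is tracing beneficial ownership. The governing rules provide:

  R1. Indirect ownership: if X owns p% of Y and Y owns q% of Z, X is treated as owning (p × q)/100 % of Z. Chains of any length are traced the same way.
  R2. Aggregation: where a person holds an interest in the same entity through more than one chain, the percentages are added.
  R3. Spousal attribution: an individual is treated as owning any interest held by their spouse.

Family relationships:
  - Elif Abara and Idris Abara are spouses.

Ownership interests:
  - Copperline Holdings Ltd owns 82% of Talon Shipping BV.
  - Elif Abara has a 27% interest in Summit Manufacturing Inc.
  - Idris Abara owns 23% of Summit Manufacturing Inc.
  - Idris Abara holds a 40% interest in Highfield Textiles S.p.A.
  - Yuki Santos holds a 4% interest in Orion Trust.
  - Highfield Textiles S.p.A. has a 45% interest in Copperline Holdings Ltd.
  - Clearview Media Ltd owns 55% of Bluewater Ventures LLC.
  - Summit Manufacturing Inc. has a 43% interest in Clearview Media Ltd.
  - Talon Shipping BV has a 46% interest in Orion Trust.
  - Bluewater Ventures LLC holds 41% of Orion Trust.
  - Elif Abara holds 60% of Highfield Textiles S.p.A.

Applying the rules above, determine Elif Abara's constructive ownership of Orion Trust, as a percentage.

By spousal attribution (R3), Elif Abara is treated as also owning Idris Abara's interest in Summit Manufacturing Inc, giving 27% + 23% = 50%.
By spousal attribution (R3), Elif Abara is treated as also owning Idris Abara's interest in Highfield Textiles S.p.A, giving 60% + 40% = 100%.
Chain via Summit Manufacturing Inc. → Clearview Media Ltd → Bluewater Ventures LLC (R1): 50% × 43% × 55% × 41% = 4.84825% of Orion Trust.
Chain via Highfield Textiles S.p.A. → Copperline Holdings Ltd → Talon Shipping BV (R1): 100% × 45% × 82% × 46% = 16.974% of Orion Trust.
Aggregating (R2): 4.84825% + 16.974% = 21.82225%.

21.82225%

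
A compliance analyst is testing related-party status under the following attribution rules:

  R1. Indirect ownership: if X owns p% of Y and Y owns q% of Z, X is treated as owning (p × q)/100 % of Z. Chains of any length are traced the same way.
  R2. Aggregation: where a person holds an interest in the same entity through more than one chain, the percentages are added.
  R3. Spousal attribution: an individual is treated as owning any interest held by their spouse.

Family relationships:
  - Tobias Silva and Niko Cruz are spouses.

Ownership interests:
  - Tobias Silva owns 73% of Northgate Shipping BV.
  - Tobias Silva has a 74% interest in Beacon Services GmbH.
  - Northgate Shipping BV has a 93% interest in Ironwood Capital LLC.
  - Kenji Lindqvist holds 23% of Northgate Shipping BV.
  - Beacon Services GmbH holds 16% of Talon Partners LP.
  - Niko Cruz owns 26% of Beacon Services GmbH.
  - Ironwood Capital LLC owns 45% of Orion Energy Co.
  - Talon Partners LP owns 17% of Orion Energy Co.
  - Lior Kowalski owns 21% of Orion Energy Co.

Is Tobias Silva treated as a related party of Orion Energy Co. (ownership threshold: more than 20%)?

By spousal attribution (R3), Tobias Silva is treated as also owning Niko Cruz's interest in Beacon Services GmbH, giving 74% + 26% = 100%.
Chain via Northgate Shipping BV → Ironwood Capital LLC (R1): 73% × 93% × 45% = 30.5505% of Orion Energy Co.
Chain via Beacon Services GmbH → Talon Partners LP (R1): 100% × 16% × 17% = 2.72% of Orion Energy Co.
Aggregating (R2): 30.5505% + 2.72% = 33.2705%.
33.2705% exceeds the 20% threshold, so Tobias is a related party to Orion Energy Co.

Yes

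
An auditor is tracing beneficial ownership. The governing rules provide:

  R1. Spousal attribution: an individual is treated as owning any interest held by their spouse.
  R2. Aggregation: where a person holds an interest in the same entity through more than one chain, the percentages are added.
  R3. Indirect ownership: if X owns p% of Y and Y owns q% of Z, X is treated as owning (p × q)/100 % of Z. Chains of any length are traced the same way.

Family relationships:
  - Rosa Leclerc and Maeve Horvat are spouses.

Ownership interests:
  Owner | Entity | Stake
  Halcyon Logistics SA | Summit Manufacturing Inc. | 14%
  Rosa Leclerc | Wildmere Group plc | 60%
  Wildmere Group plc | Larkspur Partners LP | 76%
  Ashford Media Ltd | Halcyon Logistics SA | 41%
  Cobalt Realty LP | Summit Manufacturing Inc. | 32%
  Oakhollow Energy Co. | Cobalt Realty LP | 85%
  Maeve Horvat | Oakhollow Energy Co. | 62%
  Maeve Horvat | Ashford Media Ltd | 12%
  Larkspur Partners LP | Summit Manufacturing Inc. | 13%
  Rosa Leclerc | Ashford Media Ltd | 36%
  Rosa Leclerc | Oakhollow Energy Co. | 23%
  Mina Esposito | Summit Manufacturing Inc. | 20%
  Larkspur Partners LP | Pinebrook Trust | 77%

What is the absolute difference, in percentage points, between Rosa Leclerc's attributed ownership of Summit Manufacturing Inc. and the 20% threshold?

By spousal attribution (R1), Rosa Leclerc is treated as also owning Maeve Horvat's interest in Oakhollow Energy Co, giving 23% + 62% = 85%.
By spousal attribution (R1), Rosa Leclerc is treated as also owning Maeve Horvat's interest in Ashford Media Ltd, giving 36% + 12% = 48%.
Chain via Wildmere Group plc → Larkspur Partners LP (R3): 60% × 76% × 13% = 5.928% of Summit Manufacturing Inc.
Chain via Oakhollow Energy Co. → Cobalt Realty LP (R3): 85% × 85% × 32% = 23.12% of Summit Manufacturing Inc.
Chain via Ashford Media Ltd → Halcyon Logistics SA (R3): 48% × 41% × 14% = 2.7552% of Summit Manufacturing Inc.
Aggregating (R2): 5.928% + 23.12% + 2.7552% = 31.8032%.
31.8032% exceeds the 20% threshold by 11.8032 percentage points.

11.8032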